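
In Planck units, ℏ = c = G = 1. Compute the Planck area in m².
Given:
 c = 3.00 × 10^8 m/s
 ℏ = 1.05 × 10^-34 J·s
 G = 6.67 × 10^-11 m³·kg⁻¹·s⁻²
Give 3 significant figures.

2.59 × 10^-70 m²

The unique combination of the constants set to 1 with dimensions of area is A_P = ℏG/c³.
  = 7.00 × 10^-45 / 2.70 × 10^25
  = 2.59 × 10^-70 m²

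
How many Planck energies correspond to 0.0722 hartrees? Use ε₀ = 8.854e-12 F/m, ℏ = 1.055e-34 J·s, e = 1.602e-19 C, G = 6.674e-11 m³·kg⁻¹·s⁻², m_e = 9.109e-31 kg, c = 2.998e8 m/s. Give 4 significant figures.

hartree: E_h = m_e e⁴/(4πε₀ℏ)² = 4.354e-18 J
Planck energy: E_P = √(ℏc⁵/G) = 1.957e9 J
0.0722 × 4.354e-18 / 1.957e9 = 1.607e-28

1.607e-28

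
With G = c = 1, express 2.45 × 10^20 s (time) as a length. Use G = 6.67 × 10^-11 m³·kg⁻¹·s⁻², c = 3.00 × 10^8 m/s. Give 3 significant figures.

7.35 × 10^28 m

Time → length via c.
2.45 × 10^20 s × (c) = 7.35 × 10^28 m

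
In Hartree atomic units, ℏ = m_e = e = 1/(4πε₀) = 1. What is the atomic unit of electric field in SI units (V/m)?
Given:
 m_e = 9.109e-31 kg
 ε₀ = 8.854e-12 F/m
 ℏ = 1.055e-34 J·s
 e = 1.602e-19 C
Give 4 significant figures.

5.131e11 V/m

From ℏ = m_e = e = 1/(4πε₀) = 1 the electric field scale is E_au = E_h/(e a₀) = m_e²e⁵/((4πε₀)³ℏ⁴).
E_h = 4.354e-18 J
a₀ = 5.297e-11 m
E_h/(e·a₀) = 5.131e11 V/m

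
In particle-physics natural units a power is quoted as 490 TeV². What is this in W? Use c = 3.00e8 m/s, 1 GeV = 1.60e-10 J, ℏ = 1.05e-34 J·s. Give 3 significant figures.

1.19e23 W

Power is [E]/[T] = [E]²/ℏ.
1 GeV² → 1/ℏ × (1 GeV in J)² = 2.44e14 W.
Convert the energy scale: 490 TeV² = 4.90e8 GeV².
Result: 4.90e8 × 2.44e14 = 1.19e23 W.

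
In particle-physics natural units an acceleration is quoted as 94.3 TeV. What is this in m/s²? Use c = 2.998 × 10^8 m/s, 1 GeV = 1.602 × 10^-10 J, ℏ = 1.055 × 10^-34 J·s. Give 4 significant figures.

4.293 × 10^37 m/s²

Acceleration is [L]/[T]² = c·[E]/ℏ.
1 GeV → c/ℏ × (1 GeV in J) = 4.552 × 10^32 m/s².
Convert the energy scale: 94.3 TeV = 9.43 × 10^4 GeV.
Result: 9.43 × 10^4 × 4.552 × 10^32 = 4.293 × 10^37 m/s².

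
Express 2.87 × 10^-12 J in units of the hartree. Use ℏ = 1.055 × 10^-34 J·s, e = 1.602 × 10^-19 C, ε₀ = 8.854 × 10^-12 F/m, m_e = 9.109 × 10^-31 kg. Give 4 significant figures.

hartree: E_h = m_e e⁴/(4πε₀ℏ)² = 4.354 × 10^-18 J.
2.87 × 10^-12 / 4.354 × 10^-18 = 6.591 × 10^5

6.591 × 10^5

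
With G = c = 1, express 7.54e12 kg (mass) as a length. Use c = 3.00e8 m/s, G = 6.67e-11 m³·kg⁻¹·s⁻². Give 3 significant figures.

5.59e-15 m

In G = c = 1 units mass has dimensions of length; the conversion factor is G/c².
7.54e12 kg × (G/c²) = 5.59e-15 m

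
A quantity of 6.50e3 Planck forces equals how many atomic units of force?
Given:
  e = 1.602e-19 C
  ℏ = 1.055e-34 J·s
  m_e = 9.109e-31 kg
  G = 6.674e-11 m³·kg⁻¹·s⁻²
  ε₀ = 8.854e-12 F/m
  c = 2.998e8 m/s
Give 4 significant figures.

9.572e54

Planck force: F_P = c⁴/G = 1.210e44 N
atomic unit of force: F_au = E_h/a₀ = m_e²e⁶/((4πε₀)³ℏ⁴) = 8.220e-8 N
6.50e3 × 1.210e44 / 8.220e-8 = 9.572e54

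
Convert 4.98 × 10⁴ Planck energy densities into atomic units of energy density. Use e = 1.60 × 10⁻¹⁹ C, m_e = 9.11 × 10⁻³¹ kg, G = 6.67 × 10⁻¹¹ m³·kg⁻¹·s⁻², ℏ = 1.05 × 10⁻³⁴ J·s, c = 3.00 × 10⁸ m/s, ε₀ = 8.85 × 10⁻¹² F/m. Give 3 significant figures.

Planck energy density: u_P = c⁷/(ℏG²) = 4.68 × 10¹¹³ J/m³
atomic unit of energy density: u_au = E_h/a₀³ = m_e⁴e¹⁰/((4πε₀)⁵ℏ⁸) = 3.01 × 10¹³ J/m³
4.98 × 10⁴ × 4.68 × 10¹¹³ / 3.01 × 10¹³ = 7.74 × 10¹⁰⁴

7.74 × 10¹⁰⁴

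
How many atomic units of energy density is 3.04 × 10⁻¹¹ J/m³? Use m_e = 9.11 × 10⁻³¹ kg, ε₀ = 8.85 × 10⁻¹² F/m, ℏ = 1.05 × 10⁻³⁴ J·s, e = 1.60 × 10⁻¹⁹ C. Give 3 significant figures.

1.01 × 10⁻²⁴

atomic unit of energy density: u_au = E_h/a₀³ = m_e⁴e¹⁰/((4πε₀)⁵ℏ⁸) = 3.01 × 10¹³ J/m³.
3.04 × 10⁻¹¹ / 3.01 × 10¹³ = 1.01 × 10⁻²⁴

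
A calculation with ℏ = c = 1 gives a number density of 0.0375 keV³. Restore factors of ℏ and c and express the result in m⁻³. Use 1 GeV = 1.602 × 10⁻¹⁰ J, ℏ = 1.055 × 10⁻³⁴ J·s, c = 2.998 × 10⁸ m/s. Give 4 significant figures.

4.873 × 10²⁷ m⁻³

Number density is [L]⁻³ = [E]³/(ℏc)³.
1 GeV³ → 1/(ℏc)³ × (1 GeV in J)³ = 1.299 × 10⁴⁷ m⁻³.
Convert the energy scale: 0.0375 keV³ = 3.75 × 10⁻²⁰ GeV³.
Result: 3.75 × 10⁻²⁰ × 1.299 × 10⁴⁷ = 4.873 × 10²⁷ m⁻³.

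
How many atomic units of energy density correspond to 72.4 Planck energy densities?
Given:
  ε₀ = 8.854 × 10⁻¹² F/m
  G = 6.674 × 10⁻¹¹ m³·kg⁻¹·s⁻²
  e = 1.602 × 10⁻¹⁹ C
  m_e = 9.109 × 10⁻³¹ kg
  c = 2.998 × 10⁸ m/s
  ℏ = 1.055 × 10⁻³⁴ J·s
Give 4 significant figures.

1.145 × 10¹⁰²

Planck energy density: u_P = c⁷/(ℏG²) = 4.632 × 10¹¹³ J/m³
atomic unit of energy density: u_au = E_h/a₀³ = m_e⁴e¹⁰/((4πε₀)⁵ℏ⁸) = 2.929 × 10¹³ J/m³
72.4 × 4.632 × 10¹¹³ / 2.929 × 10¹³ = 1.145 × 10¹⁰²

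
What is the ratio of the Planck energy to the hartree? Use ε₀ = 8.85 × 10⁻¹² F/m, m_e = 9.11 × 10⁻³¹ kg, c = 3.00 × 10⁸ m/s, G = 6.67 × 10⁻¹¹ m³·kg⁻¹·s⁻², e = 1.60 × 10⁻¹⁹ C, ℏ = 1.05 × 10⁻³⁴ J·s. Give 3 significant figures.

4.47 × 10²⁶

Planck energy: E_P = √(ℏc⁵/G) = 1.96 × 10⁹ J
hartree: E_h = m_e e⁴/(4πε₀ℏ)² = 4.38 × 10⁻¹⁸ J
ratio = 1.96 × 10⁹ / 4.38 × 10⁻¹⁸ = 4.47 × 10²⁶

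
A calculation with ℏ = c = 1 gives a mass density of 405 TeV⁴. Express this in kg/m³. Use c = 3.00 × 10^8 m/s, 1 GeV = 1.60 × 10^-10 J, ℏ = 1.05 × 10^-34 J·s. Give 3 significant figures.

9.44 × 10^34 kg/m³

Mass density is [E]/(c²[L]³) = [E]⁴/(ℏ³c⁵).
1 GeV⁴ → 1/(ℏ³c⁵) × (1 GeV in J)⁴ = 2.33 × 10^20 kg/m³.
Convert the energy scale: 405 TeV⁴ = 4.05 × 10^14 GeV⁴.
Result: 4.05 × 10^14 × 2.33 × 10^20 = 9.44 × 10^34 kg/m³.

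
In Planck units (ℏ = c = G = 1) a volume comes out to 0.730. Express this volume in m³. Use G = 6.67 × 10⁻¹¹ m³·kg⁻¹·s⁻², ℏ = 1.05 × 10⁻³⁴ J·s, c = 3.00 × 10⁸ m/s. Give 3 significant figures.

One Planck volume: V_P = (ℏG/c³)^(3/2) = 4.18 × 10⁻¹⁰⁵ m³.
0.730 × 4.18 × 10⁻¹⁰⁵ m³ = 3.05 × 10⁻¹⁰⁵ m³

3.05 × 10⁻¹⁰⁵ m³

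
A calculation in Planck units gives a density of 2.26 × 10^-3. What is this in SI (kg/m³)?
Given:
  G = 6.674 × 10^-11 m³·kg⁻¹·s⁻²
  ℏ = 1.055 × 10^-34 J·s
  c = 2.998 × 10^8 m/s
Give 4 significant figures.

One Planck density: ρ_P = c⁵/(ℏG²) = 5.154 × 10^96 kg/m³.
2.26 × 10^-3 × 5.154 × 10^96 kg/m³ = 1.165 × 10^94 kg/m³

1.165 × 10^94 kg/m³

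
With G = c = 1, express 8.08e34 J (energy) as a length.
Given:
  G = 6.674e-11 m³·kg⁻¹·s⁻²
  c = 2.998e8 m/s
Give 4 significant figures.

Energy → length via G/c⁴.
8.08e34 J × (G/c⁴) = 6.675e-10 m

6.675e-10 m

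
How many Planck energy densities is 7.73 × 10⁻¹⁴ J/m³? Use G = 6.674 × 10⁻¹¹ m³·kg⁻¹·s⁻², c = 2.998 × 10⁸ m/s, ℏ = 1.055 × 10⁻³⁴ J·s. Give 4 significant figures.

1.669 × 10⁻¹²⁷

Planck energy density: u_P = c⁷/(ℏG²) = 4.632 × 10¹¹³ J/m³.
7.73 × 10⁻¹⁴ / 4.632 × 10¹¹³ = 1.669 × 10⁻¹²⁷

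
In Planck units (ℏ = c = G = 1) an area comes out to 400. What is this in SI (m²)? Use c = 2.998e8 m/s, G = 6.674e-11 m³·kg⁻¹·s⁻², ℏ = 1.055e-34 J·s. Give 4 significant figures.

One Planck area: A_P = ℏG/c³ = 2.613e-70 m².
400 × 2.613e-70 m² = 1.045e-67 m²

1.045e-67 m²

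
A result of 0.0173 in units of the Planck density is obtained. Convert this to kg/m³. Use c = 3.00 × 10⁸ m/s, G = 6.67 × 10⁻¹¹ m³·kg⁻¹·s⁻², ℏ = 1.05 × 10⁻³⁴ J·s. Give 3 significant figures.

One Planck density: ρ_P = c⁵/(ℏG²) = 5.20 × 10⁹⁶ kg/m³.
0.0173 × 5.20 × 10⁹⁶ kg/m³ = 9.00 × 10⁹⁴ kg/m³

9.00 × 10⁹⁴ kg/m³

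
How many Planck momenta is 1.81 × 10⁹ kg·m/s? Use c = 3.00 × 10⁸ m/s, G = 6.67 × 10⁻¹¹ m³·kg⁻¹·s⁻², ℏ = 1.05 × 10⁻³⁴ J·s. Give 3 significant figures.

Planck momentum: p_P = √(ℏc³/G) = 6.52 kg·m/s.
1.81 × 10⁹ / 6.52 = 2.78 × 10⁸

2.78 × 10⁸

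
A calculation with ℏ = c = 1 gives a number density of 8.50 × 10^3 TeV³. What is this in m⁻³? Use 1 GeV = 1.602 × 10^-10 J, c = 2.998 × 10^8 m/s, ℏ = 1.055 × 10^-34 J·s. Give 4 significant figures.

1.104 × 10^60 m⁻³

Number density is [L]⁻³ = [E]³/(ℏc)³.
1 GeV³ → 1/(ℏc)³ × (1 GeV in J)³ = 1.299 × 10^47 m⁻³.
Convert the energy scale: 8.50 × 10^3 TeV³ = 8.50 × 10^12 GeV³.
Result: 8.50 × 10^12 × 1.299 × 10^47 = 1.104 × 10^60 m⁻³.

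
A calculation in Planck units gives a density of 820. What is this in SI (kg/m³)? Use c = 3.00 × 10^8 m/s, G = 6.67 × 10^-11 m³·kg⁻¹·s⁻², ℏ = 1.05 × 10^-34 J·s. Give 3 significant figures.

4.27 × 10^99 kg/m³

One Planck density: ρ_P = c⁵/(ℏG²) = 5.20 × 10^96 kg/m³.
820 × 5.20 × 10^96 kg/m³ = 4.27 × 10^99 kg/m³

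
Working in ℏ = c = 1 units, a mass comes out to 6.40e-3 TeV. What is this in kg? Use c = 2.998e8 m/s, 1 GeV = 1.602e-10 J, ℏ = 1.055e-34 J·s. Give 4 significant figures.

1.141e-26 kg

Mass is [E]/c²; divide by c².
1 GeV → 1/c² × (1 GeV in J) = 1.782e-27 kg.
Convert the energy scale: 6.40e-3 TeV = 6.40 GeV.
Result: 6.40 × 1.782e-27 = 1.141e-26 kg.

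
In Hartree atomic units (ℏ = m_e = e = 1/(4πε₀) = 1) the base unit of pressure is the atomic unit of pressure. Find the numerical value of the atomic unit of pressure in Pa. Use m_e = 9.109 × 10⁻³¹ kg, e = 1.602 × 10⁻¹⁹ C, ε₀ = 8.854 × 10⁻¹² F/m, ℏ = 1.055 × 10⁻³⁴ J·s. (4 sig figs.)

P_au = E_h/a₀³ = m_e⁴e¹⁰/((4πε₀)⁵ℏ⁸)
E_h = 4.354 × 10⁻¹⁸ J
a₀ = 5.297 × 10⁻¹¹ m
E_h/a₀³ = 2.929 × 10¹³ Pa

2.929 × 10¹³ Pa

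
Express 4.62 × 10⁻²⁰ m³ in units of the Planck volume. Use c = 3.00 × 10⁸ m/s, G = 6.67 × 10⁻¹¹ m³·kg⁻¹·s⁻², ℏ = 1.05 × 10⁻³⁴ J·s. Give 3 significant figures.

Planck volume: V_P = (ℏG/c³)^(3/2) = 4.18 × 10⁻¹⁰⁵ m³.
4.62 × 10⁻²⁰ / 4.18 × 10⁻¹⁰⁵ = 1.11 × 10⁸⁵

1.11 × 10⁸⁵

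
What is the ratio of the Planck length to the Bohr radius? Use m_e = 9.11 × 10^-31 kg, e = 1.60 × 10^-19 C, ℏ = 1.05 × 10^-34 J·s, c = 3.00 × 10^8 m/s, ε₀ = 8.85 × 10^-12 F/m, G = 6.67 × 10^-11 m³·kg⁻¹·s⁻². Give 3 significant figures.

3.06 × 10^-25

Planck length: ℓ_P = √(ℏG/c³) = 1.61 × 10^-35 m
Bohr radius: a₀ = 4πε₀ℏ²/(m_e e²) = 5.26 × 10^-11 m
ratio = 1.61 × 10^-35 / 5.26 × 10^-11 = 3.06 × 10^-25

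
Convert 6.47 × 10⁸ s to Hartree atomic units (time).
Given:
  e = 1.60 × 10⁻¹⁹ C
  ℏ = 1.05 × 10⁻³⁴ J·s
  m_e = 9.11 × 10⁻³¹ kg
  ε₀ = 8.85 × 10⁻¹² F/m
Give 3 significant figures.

atomic unit of time: τ_au = (4πε₀)²ℏ³/(m_e e⁴) = 2.40 × 10⁻¹⁷ s.
6.47 × 10⁸ / 2.40 × 10⁻¹⁷ = 2.70 × 10²⁵

2.70 × 10²⁵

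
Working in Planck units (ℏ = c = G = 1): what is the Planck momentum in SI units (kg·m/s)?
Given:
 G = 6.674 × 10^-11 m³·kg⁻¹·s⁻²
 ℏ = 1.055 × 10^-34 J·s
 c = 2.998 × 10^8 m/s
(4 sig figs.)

6.527 kg·m/s

Dimensional analysis gives p_P = √(ℏc³/G).
  = √(42.60)
  = 6.527 kg·m/s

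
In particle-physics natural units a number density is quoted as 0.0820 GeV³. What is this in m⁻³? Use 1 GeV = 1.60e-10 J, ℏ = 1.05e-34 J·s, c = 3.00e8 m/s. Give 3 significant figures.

Number density is [L]⁻³ = [E]³/(ℏc)³.
1 GeV³ → 1/(ℏc)³ × (1 GeV in J)³ = 1.31e47 m⁻³.
Result: 0.0820 × 1.31e47 = 1.07e46 m⁻³.

1.07e46 m⁻³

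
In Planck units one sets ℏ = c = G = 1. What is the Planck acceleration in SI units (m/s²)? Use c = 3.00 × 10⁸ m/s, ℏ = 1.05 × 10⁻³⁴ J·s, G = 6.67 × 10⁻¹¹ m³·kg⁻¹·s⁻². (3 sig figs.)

a_P = √(c⁷/(ℏG))
  = √(3.12 × 10¹⁰³)
  = 5.59 × 10⁵¹ m/s²

5.59 × 10⁵¹ m/s²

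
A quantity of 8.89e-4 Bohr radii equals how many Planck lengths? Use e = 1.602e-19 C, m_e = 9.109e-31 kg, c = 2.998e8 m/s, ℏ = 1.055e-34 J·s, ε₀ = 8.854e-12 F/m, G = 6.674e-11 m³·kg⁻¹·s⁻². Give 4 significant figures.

2.913e21

Bohr radius: a₀ = 4πε₀ℏ²/(m_e e²) = 5.297e-11 m
Planck length: ℓ_P = √(ℏG/c³) = 1.616e-35 m
8.89e-4 × 5.297e-11 / 1.616e-35 = 2.913e21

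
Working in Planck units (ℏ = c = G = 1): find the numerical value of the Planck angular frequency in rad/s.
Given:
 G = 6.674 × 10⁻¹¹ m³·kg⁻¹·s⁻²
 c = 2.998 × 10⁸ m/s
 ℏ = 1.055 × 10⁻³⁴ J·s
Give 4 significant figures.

1.855 × 10⁴³ rad/s

From ℏ = c = G = 1 the angular frequency scale is ω_P = √(c⁵/(ℏG)).
  = √(3.440 × 10⁸⁶)
  = 1.855 × 10⁴³ rad/s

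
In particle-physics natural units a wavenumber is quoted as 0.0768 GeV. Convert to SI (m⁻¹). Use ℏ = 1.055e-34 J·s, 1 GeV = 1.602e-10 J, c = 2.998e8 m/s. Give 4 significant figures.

Inverse length is [E]/(ℏc).
1 GeV → 1/(ℏc) × (1 GeV in J) = 5.065e15 m⁻¹.
Result: 0.0768 × 5.065e15 = 3.890e14 m⁻¹.

3.890e14 m⁻¹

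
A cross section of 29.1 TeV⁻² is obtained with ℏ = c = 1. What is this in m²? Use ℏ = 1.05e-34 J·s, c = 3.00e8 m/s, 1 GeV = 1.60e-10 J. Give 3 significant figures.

1.13e-36 m²

Area is [L]² = [E]⁻²·(ℏc)²; restore (ℏc)².
1 GeV⁻² → (ℏc)² × (1 GeV in J)⁻² = 3.88e-32 m².
Convert the energy scale: 29.1 TeV⁻² = 2.91e-5 GeV⁻².
Result: 2.91e-5 × 3.88e-32 = 1.13e-36 m².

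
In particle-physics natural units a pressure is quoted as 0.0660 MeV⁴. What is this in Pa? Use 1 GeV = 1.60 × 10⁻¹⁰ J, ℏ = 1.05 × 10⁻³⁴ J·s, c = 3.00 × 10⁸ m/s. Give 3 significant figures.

1.38 × 10²⁴ Pa

Pressure is [E]/[L]³ = [E]⁴/(ℏc)³.
1 GeV⁴ → 1/(ℏc)³ × (1 GeV in J)⁴ = 2.10 × 10³⁷ Pa.
Convert the energy scale: 0.0660 MeV⁴ = 6.60 × 10⁻¹⁴ GeV⁴.
Result: 6.60 × 10⁻¹⁴ × 2.10 × 10³⁷ = 1.38 × 10²⁴ Pa.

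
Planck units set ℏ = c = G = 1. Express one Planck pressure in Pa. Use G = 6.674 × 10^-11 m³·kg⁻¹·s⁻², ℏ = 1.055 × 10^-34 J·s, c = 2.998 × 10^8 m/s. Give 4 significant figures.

4.632 × 10^113 Pa

The unique combination of the constants set to 1 with dimensions of pressure is p_P = c⁷/(ℏG²).
  = 2.177 × 10^59 / 4.699 × 10^-55
  = 4.632 × 10^113 Pa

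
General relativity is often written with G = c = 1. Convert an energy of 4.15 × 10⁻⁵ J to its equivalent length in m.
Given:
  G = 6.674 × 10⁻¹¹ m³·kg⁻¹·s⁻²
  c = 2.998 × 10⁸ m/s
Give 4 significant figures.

3.429 × 10⁻⁴⁹ m

Energy → length via G/c⁴.
4.15 × 10⁻⁵ J × (G/c⁴) = 3.429 × 10⁻⁴⁹ m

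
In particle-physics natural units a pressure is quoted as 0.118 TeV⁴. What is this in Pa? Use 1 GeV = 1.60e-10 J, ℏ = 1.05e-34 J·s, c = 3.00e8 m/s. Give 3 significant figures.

2.47e48 Pa

Pressure is [E]/[L]³ = [E]⁴/(ℏc)³.
1 GeV⁴ → 1/(ℏc)³ × (1 GeV in J)⁴ = 2.10e37 Pa.
Convert the energy scale: 0.118 TeV⁴ = 1.18e11 GeV⁴.
Result: 1.18e11 × 2.10e37 = 2.47e48 Pa.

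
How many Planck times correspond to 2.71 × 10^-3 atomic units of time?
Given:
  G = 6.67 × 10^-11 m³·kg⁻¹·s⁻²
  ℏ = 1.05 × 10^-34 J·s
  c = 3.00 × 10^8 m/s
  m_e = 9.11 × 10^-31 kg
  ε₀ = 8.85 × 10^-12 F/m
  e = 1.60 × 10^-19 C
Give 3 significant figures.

1.21 × 10^24

atomic unit of time: τ_au = (4πε₀)²ℏ³/(m_e e⁴) = 2.40 × 10^-17 s
Planck time: t_P = √(ℏG/c⁵) = 5.37 × 10^-44 s
2.71 × 10^-3 × 2.40 × 10^-17 / 5.37 × 10^-44 = 1.21 × 10^24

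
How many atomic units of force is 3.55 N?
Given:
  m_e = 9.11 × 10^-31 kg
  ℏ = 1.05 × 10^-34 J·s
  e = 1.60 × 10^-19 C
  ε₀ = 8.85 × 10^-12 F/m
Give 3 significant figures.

4.26 × 10^7

atomic unit of force: F_au = E_h/a₀ = m_e²e⁶/((4πε₀)³ℏ⁴) = 8.33 × 10^-8 N.
3.55 / 8.33 × 10^-8 = 4.26 × 10^7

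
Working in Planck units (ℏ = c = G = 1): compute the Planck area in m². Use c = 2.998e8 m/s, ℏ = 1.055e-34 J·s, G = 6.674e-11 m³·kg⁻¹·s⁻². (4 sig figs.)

Dimensional analysis gives A_P = ℏG/c³.
  = 7.041e-45 / 2.695e25
  = 2.613e-70 m²

2.613e-70 m²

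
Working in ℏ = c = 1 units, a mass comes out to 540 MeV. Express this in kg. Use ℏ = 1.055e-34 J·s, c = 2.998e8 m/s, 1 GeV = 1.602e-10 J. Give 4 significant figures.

9.625e-28 kg

Mass is [E]/c²; divide by c².
1 GeV → 1/c² × (1 GeV in J) = 1.782e-27 kg.
Convert the energy scale: 540 MeV = 0.540 GeV.
Result: 0.540 × 1.782e-27 = 9.625e-28 kg.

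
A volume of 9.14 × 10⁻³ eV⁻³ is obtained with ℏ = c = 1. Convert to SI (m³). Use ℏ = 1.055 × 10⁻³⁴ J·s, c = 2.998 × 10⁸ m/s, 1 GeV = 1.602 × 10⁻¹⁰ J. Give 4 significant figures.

Volume is [L]³ = [E]⁻³·(ℏc)³.
1 GeV⁻³ → (ℏc)³ × (1 GeV in J)⁻³ = 7.696 × 10⁻⁴⁸ m³.
Convert the energy scale: 9.14 × 10⁻³ eV⁻³ = 9.14 × 10²⁴ GeV⁻³.
Result: 9.14 × 10²⁴ × 7.696 × 10⁻⁴⁸ = 7.034 × 10⁻²³ m³.

7.034 × 10⁻²³ m³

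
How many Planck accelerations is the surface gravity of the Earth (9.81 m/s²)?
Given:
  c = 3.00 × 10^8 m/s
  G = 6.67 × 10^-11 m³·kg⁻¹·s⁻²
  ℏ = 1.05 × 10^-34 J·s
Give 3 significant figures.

1.76 × 10^-51

Planck acceleration: a_P = √(c⁷/(ℏG)) = 5.59 × 10^51 m/s².
9.81 / 5.59 × 10^51 = 1.76 × 10^-51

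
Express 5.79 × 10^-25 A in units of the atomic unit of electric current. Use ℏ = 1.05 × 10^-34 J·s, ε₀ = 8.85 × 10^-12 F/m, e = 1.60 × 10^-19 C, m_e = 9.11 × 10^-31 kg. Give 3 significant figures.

atomic unit of electric current: I_au = e E_h/ℏ = m_e e⁵/((4πε₀)²ℏ³) = 6.67 × 10^-3 A.
5.79 × 10^-25 / 6.67 × 10^-3 = 8.68 × 10^-23

8.68 × 10^-23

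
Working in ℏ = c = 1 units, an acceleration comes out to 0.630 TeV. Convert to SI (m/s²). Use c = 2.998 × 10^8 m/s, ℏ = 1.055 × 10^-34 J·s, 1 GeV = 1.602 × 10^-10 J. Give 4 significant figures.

2.868 × 10^35 m/s²

Acceleration is [L]/[T]² = c·[E]/ℏ.
1 GeV → c/ℏ × (1 GeV in J) = 4.552 × 10^32 m/s².
Convert the energy scale: 0.630 TeV = 630 GeV.
Result: 630 × 4.552 × 10^32 = 2.868 × 10^35 m/s².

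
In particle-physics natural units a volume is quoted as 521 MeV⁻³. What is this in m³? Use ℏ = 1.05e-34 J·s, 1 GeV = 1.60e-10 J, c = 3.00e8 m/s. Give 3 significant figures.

Volume is [L]³ = [E]⁻³·(ℏc)³.
1 GeV⁻³ → (ℏc)³ × (1 GeV in J)⁻³ = 7.63e-48 m³.
Convert the energy scale: 521 MeV⁻³ = 5.21e11 GeV⁻³.
Result: 5.21e11 × 7.63e-48 = 3.98e-36 m³.

3.98e-36 m³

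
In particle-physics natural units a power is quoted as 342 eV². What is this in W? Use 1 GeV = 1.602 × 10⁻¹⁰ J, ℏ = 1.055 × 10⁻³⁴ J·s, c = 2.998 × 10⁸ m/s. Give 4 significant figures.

Power is [E]/[T] = [E]²/ℏ.
1 GeV² → 1/ℏ × (1 GeV in J)² = 2.433 × 10¹⁴ W.
Convert the energy scale: 342 eV² = 3.42 × 10⁻¹⁶ GeV².
Result: 3.42 × 10⁻¹⁶ × 2.433 × 10¹⁴ = 0.08320 W.

0.08320 W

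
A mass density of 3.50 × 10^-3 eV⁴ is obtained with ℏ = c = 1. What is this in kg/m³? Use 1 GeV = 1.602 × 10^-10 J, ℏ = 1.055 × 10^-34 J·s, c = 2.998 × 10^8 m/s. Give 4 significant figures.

Mass density is [E]/(c²[L]³) = [E]⁴/(ℏ³c⁵).
1 GeV⁴ → 1/(ℏ³c⁵) × (1 GeV in J)⁴ = 2.316 × 10^20 kg/m³.
Convert the energy scale: 3.50 × 10^-3 eV⁴ = 3.50 × 10^-39 GeV⁴.
Result: 3.50 × 10^-39 × 2.316 × 10^20 = 8.106 × 10^-19 kg/m³.

8.106 × 10^-19 kg/m³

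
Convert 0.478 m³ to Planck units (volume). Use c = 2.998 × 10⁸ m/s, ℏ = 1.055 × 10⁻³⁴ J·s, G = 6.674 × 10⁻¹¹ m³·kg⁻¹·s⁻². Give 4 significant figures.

1.132 × 10¹⁰⁴

Planck volume: V_P = (ℏG/c³)^(3/2) = 4.224 × 10⁻¹⁰⁵ m³.
0.478 / 4.224 × 10⁻¹⁰⁵ = 1.132 × 10¹⁰⁴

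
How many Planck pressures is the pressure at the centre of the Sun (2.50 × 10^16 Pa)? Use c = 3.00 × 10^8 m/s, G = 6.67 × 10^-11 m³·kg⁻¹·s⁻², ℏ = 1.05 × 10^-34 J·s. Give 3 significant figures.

Planck pressure: p_P = c⁷/(ℏG²) = 4.68 × 10^113 Pa.
2.50 × 10^16 / 4.68 × 10^113 = 5.34 × 10^-98

5.34 × 10^-98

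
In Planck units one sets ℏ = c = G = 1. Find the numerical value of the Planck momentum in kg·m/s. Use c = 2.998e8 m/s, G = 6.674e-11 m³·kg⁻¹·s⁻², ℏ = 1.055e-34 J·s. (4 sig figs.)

6.527 kg·m/s

p_P = √(ℏc³/G)
  = √(42.60)
  = 6.527 kg·m/s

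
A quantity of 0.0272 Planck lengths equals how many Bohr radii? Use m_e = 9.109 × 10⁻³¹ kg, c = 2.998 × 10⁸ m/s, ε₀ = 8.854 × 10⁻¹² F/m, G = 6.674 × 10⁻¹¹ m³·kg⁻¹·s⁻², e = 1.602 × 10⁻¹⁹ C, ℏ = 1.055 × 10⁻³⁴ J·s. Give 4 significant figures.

8.300 × 10⁻²⁷

Planck length: ℓ_P = √(ℏG/c³) = 1.616 × 10⁻³⁵ m
Bohr radius: a₀ = 4πε₀ℏ²/(m_e e²) = 5.297 × 10⁻¹¹ m
0.0272 × 1.616 × 10⁻³⁵ / 5.297 × 10⁻¹¹ = 8.300 × 10⁻²⁷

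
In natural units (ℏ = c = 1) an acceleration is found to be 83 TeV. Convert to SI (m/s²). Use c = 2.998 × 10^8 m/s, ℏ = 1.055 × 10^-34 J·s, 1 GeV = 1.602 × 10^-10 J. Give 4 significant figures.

Acceleration is [L]/[T]² = c·[E]/ℏ.
1 GeV → c/ℏ × (1 GeV in J) = 4.552 × 10^32 m/s².
Convert the energy scale: 83 TeV = 8.30 × 10^4 GeV.
Result: 8.30 × 10^4 × 4.552 × 10^32 = 3.779 × 10^37 m/s².

3.779 × 10^37 m/s²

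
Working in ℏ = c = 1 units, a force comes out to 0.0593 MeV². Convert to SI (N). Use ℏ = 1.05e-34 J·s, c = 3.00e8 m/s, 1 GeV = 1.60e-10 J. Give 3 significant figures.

Force is [E]/[L] = [E]²/(ℏc); restore (ℏc)⁻¹.
1 GeV² → 1/(ℏc) × (1 GeV in J)² = 8.13e5 N.
Convert the energy scale: 0.0593 MeV² = 5.93e-8 GeV².
Result: 5.93e-8 × 8.13e5 = 0.0482 N.

0.0482 N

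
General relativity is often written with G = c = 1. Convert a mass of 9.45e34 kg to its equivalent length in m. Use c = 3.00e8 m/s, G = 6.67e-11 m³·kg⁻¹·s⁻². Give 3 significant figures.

In G = c = 1 units mass has dimensions of length; the conversion factor is G/c².
9.45e34 kg × (G/c²) = 7.00e7 m

7.00e7 m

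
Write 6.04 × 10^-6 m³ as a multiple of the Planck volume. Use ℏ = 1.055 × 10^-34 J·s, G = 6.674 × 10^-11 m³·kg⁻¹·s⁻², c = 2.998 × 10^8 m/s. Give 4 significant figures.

Planck volume: V_P = (ℏG/c³)^(3/2) = 4.224 × 10^-105 m³.
6.04 × 10^-6 / 4.224 × 10^-105 = 1.430 × 10^99

1.430 × 10^99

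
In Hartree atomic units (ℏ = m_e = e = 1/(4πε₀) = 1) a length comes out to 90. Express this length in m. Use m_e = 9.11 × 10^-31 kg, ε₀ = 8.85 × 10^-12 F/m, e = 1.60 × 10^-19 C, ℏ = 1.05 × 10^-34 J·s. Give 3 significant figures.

4.73 × 10^-9 m

One Bohr radius: a₀ = 4πε₀ℏ²/(m_e e²) = 5.26 × 10^-11 m.
90 × 5.26 × 10^-11 m = 4.73 × 10^-9 m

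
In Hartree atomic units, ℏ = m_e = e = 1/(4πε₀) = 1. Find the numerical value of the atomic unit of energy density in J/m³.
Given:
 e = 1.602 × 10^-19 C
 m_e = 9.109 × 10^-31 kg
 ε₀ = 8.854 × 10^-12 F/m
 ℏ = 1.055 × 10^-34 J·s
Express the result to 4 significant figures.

The unique combination of the constants set to 1 with dimensions of energy density is u_au = E_h/a₀³ = m_e⁴e¹⁰/((4πε₀)⁵ℏ⁸).
E_h = 4.354 × 10^-18 J
a₀ = 5.297 × 10^-11 m
E_h/a₀³ = 2.929 × 10^13 J/m³

2.929 × 10^13 J/m³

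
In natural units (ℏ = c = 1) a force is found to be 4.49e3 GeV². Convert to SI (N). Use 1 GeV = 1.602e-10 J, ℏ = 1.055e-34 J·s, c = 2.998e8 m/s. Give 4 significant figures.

3.643e9 N

Force is [E]/[L] = [E]²/(ℏc); restore (ℏc)⁻¹.
1 GeV² → 1/(ℏc) × (1 GeV in J)² = 8.114e5 N.
Result: 4.49e3 × 8.114e5 = 3.643e9 N.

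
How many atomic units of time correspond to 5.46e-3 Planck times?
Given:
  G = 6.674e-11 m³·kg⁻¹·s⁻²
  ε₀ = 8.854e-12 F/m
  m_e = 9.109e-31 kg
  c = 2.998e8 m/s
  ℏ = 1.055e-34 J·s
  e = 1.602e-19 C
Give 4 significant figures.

1.215e-29

Planck time: t_P = √(ℏG/c⁵) = 5.392e-44 s
atomic unit of time: τ_au = (4πε₀)²ℏ³/(m_e e⁴) = 2.423e-17 s
5.46e-3 × 5.392e-44 / 2.423e-17 = 1.215e-29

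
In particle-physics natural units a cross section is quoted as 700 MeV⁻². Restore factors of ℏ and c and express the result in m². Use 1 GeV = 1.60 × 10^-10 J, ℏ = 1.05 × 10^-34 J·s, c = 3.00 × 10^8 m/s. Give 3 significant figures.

2.71 × 10^-23 m²

Area is [L]² = [E]⁻²·(ℏc)²; restore (ℏc)².
1 GeV⁻² → (ℏc)² × (1 GeV in J)⁻² = 3.88 × 10^-32 m².
Convert the energy scale: 700 MeV⁻² = 7.00 × 10^8 GeV⁻².
Result: 7.00 × 10^8 × 3.88 × 10^-32 = 2.71 × 10^-23 m².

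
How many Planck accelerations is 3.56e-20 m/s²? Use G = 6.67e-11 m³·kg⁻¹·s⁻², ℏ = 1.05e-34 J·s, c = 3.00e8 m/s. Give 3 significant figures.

Planck acceleration: a_P = √(c⁷/(ℏG)) = 5.59e51 m/s².
3.56e-20 / 5.59e51 = 6.37e-72

6.37e-72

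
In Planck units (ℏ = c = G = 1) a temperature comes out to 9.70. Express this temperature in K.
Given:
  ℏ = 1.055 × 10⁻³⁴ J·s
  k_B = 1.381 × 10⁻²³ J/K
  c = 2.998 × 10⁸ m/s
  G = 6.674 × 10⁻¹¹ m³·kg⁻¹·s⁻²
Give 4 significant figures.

One Planck temperature: T_P = √(ℏc⁵/G) / k_B = 1.417 × 10³² K.
9.70 × 1.417 × 10³² K = 1.374 × 10³³ K

1.374 × 10³³ K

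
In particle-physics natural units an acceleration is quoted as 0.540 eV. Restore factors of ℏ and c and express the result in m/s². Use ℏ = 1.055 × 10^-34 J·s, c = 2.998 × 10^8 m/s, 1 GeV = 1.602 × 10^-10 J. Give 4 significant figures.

2.458 × 10^23 m/s²

Acceleration is [L]/[T]² = c·[E]/ℏ.
1 GeV → c/ℏ × (1 GeV in J) = 4.552 × 10^32 m/s².
Convert the energy scale: 0.540 eV = 5.40 × 10^-10 GeV.
Result: 5.40 × 10^-10 × 4.552 × 10^32 = 2.458 × 10^23 m/s².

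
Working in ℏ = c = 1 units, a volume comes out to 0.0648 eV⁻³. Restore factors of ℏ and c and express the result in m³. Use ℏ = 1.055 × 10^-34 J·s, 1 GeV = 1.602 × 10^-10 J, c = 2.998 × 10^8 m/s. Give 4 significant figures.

4.987 × 10^-22 m³

Volume is [L]³ = [E]⁻³·(ℏc)³.
1 GeV⁻³ → (ℏc)³ × (1 GeV in J)⁻³ = 7.696 × 10^-48 m³.
Convert the energy scale: 0.0648 eV⁻³ = 6.48 × 10^25 GeV⁻³.
Result: 6.48 × 10^25 × 7.696 × 10^-48 = 4.987 × 10^-22 m³.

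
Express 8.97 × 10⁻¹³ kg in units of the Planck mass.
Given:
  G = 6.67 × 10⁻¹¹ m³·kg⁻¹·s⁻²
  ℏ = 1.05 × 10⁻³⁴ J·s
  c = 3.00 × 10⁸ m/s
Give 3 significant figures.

4.13 × 10⁻⁵

Planck mass: m_P = √(ℏc/G) = 2.17 × 10⁻⁸ kg.
8.97 × 10⁻¹³ / 2.17 × 10⁻⁸ = 4.13 × 10⁻⁵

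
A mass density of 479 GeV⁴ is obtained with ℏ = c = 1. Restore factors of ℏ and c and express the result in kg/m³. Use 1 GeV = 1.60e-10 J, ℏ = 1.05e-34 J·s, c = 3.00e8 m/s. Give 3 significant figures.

1.12e23 kg/m³

Mass density is [E]/(c²[L]³) = [E]⁴/(ℏ³c⁵).
1 GeV⁴ → 1/(ℏ³c⁵) × (1 GeV in J)⁴ = 2.33e20 kg/m³.
Result: 479 × 2.33e20 = 1.12e23 kg/m³.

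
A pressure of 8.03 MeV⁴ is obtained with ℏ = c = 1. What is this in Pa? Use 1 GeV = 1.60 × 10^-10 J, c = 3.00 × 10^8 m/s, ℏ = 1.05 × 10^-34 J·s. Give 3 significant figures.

Pressure is [E]/[L]³ = [E]⁴/(ℏc)³.
1 GeV⁴ → 1/(ℏc)³ × (1 GeV in J)⁴ = 2.10 × 10^37 Pa.
Convert the energy scale: 8.03 MeV⁴ = 8.03 × 10^-12 GeV⁴.
Result: 8.03 × 10^-12 × 2.10 × 10^37 = 1.68 × 10^26 Pa.

1.68 × 10^26 Pa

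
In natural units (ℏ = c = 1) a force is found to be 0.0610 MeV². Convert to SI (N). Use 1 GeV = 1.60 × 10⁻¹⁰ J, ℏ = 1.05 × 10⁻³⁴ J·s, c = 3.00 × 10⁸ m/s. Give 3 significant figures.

0.0496 N

Force is [E]/[L] = [E]²/(ℏc); restore (ℏc)⁻¹.
1 GeV² → 1/(ℏc) × (1 GeV in J)² = 8.13 × 10⁵ N.
Convert the energy scale: 0.0610 MeV² = 6.10 × 10⁻⁸ GeV².
Result: 6.10 × 10⁻⁸ × 8.13 × 10⁵ = 0.0496 N.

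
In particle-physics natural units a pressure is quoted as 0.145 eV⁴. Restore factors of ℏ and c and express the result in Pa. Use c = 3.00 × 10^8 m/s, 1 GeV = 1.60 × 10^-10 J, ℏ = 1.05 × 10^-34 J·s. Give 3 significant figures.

3.04 Pa

Pressure is [E]/[L]³ = [E]⁴/(ℏc)³.
1 GeV⁴ → 1/(ℏc)³ × (1 GeV in J)⁴ = 2.10 × 10^37 Pa.
Convert the energy scale: 0.145 eV⁴ = 1.45 × 10^-37 GeV⁴.
Result: 1.45 × 10^-37 × 2.10 × 10^37 = 3.04 Pa.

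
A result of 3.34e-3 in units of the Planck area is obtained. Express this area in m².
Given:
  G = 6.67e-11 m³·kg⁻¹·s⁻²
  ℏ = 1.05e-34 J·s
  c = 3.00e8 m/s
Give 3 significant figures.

8.66e-73 m²

One Planck area: A_P = ℏG/c³ = 2.59e-70 m².
3.34e-3 × 2.59e-70 m² = 8.66e-73 m²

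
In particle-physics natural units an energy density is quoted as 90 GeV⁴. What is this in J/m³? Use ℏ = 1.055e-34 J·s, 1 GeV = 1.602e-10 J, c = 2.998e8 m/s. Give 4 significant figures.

1.873e39 J/m³

[E]/[L]³ = [E]⁴/(ℏc)³; restore (ℏc)⁻³.
1 GeV⁴ → 1/(ℏc)³ × (1 GeV in J)⁴ = 2.082e37 J/m³.
Result: 90 × 2.082e37 = 1.873e39 J/m³.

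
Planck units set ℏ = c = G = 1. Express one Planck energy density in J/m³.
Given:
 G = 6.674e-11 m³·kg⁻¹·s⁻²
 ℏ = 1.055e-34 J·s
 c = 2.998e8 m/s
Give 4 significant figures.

The unique combination of the constants set to 1 with dimensions of energy density is u_P = c⁷/(ℏG²).
  = 2.177e59 / 4.699e-55
  = 4.632e113 J/m³

4.632e113 J/m³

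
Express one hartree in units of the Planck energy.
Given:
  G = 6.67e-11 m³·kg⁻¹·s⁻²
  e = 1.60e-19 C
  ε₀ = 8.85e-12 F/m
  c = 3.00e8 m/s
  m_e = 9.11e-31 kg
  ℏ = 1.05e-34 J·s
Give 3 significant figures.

2.24e-27

hartree: E_h = m_e e⁴/(4πε₀ℏ)² = 4.38e-18 J
Planck energy: E_P = √(ℏc⁵/G) = 1.96e9 J
ratio = 4.38e-18 / 1.96e9 = 2.24e-27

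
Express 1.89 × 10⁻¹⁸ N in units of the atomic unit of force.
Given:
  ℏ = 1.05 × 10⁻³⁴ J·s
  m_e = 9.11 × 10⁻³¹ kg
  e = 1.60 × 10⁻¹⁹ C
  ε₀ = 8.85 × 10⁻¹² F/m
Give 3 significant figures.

2.27 × 10⁻¹¹

atomic unit of force: F_au = E_h/a₀ = m_e²e⁶/((4πε₀)³ℏ⁴) = 8.33 × 10⁻⁸ N.
1.89 × 10⁻¹⁸ / 8.33 × 10⁻⁸ = 2.27 × 10⁻¹¹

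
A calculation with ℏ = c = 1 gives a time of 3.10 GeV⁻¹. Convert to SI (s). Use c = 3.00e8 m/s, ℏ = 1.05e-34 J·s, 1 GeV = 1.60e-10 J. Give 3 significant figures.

2.03e-24 s

A time is [E]⁻¹ in ℏ=c=1; restore one factor of ℏ.
1 GeV⁻¹ → ℏ × (1 GeV in J)⁻¹ = 6.56e-25 s.
Result: 3.10 × 6.56e-25 = 2.03e-24 s.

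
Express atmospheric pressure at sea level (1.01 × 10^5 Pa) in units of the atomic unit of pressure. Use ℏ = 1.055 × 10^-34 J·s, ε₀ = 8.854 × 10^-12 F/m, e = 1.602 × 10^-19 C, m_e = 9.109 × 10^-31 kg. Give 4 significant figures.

3.448 × 10^-9

atomic unit of pressure: P_au = E_h/a₀³ = m_e⁴e¹⁰/((4πε₀)⁵ℏ⁸) = 2.929 × 10^13 Pa.
1.01 × 10^5 / 2.929 × 10^13 = 3.448 × 10^-9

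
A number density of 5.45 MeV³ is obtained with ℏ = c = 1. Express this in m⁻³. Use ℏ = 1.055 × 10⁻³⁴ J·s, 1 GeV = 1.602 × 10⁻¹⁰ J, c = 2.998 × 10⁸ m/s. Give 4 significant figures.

7.082 × 10³⁸ m⁻³

Number density is [L]⁻³ = [E]³/(ℏc)³.
1 GeV³ → 1/(ℏc)³ × (1 GeV in J)³ = 1.299 × 10⁴⁷ m⁻³.
Convert the energy scale: 5.45 MeV³ = 5.45 × 10⁻⁹ GeV³.
Result: 5.45 × 10⁻⁹ × 1.299 × 10⁴⁷ = 7.082 × 10³⁸ m⁻³.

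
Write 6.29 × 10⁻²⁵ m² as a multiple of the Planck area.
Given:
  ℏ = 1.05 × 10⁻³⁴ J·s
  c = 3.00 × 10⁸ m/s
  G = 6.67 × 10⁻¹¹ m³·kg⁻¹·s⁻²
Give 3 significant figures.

Planck area: A_P = ℏG/c³ = 2.59 × 10⁻⁷⁰ m².
6.29 × 10⁻²⁵ / 2.59 × 10⁻⁷⁰ = 2.42 × 10⁴⁵

2.42 × 10⁴⁵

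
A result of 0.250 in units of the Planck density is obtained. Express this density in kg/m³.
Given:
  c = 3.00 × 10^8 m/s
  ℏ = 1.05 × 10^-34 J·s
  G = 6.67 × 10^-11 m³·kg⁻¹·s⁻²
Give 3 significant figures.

1.30 × 10^96 kg/m³

One Planck density: ρ_P = c⁵/(ℏG²) = 5.20 × 10^96 kg/m³.
0.250 × 5.20 × 10^96 kg/m³ = 1.30 × 10^96 kg/m³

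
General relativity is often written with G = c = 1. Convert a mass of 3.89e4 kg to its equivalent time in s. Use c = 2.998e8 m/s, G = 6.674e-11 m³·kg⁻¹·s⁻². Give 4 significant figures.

9.635e-32 s

Mass → time via G/c³.
3.89e4 kg × (G/c³) = 9.635e-32 s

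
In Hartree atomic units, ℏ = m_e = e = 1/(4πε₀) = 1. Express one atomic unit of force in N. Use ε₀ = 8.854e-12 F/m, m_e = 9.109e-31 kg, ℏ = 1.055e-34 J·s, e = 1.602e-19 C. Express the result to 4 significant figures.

From ℏ = m_e = e = 1/(4πε₀) = 1 the force scale is F_au = E_h/a₀ = m_e²e⁶/((4πε₀)³ℏ⁴).
E_h = 4.354e-18 J
a₀ = 5.297e-11 m
E_h/a₀ = 8.220e-8 N

8.220e-8 N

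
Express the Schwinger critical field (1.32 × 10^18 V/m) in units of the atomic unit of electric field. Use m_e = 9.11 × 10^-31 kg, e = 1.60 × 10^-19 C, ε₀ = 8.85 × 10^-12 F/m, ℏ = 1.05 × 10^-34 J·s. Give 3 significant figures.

2.54 × 10^6

atomic unit of electric field: E_au = E_h/(e a₀) = m_e²e⁵/((4πε₀)³ℏ⁴) = 5.20 × 10^11 V/m.
1.32 × 10^18 / 5.20 × 10^11 = 2.54 × 10^6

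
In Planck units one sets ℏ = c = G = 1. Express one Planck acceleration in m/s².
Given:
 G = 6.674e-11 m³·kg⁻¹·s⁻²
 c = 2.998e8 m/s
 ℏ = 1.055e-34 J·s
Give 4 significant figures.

5.560e51 m/s²

a_P = √(c⁷/(ℏG))
  = √(3.092e103)
  = 5.560e51 m/s²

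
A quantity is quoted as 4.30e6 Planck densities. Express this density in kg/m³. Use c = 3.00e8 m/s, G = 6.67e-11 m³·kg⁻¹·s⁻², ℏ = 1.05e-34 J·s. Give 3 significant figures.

One Planck density: ρ_P = c⁵/(ℏG²) = 5.20e96 kg/m³.
4.30e6 × 5.20e96 kg/m³ = 2.24e103 kg/m³

2.24e103 kg/m³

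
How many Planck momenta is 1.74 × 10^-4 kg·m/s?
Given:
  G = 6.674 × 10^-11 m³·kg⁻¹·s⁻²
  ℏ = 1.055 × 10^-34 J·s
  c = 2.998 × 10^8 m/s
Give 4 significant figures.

Planck momentum: p_P = √(ℏc³/G) = 6.527 kg·m/s.
1.74 × 10^-4 / 6.527 = 2.666 × 10^-5

2.666 × 10^-5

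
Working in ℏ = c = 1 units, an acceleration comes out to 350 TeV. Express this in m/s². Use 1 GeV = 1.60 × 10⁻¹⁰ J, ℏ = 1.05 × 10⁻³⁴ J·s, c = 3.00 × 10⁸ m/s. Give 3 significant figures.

1.60 × 10³⁸ m/s²

Acceleration is [L]/[T]² = c·[E]/ℏ.
1 GeV → c/ℏ × (1 GeV in J) = 4.57 × 10³² m/s².
Convert the energy scale: 350 TeV = 3.50 × 10⁵ GeV.
Result: 3.50 × 10⁵ × 4.57 × 10³² = 1.60 × 10³⁸ m/s².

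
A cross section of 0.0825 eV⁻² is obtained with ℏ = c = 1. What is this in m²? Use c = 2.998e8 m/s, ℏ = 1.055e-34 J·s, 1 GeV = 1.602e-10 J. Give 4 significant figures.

3.216e-15 m²

Area is [L]² = [E]⁻²·(ℏc)²; restore (ℏc)².
1 GeV⁻² → (ℏc)² × (1 GeV in J)⁻² = 3.898e-32 m².
Convert the energy scale: 0.0825 eV⁻² = 8.25e16 GeV⁻².
Result: 8.25e16 × 3.898e-32 = 3.216e-15 m².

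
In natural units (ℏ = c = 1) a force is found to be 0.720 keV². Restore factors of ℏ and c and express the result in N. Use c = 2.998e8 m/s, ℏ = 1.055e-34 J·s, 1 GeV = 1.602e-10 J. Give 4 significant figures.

Force is [E]/[L] = [E]²/(ℏc); restore (ℏc)⁻¹.
1 GeV² → 1/(ℏc) × (1 GeV in J)² = 8.114e5 N.
Convert the energy scale: 0.720 keV² = 7.20e-13 GeV².
Result: 7.20e-13 × 8.114e5 = 5.842e-7 N.

5.842e-7 N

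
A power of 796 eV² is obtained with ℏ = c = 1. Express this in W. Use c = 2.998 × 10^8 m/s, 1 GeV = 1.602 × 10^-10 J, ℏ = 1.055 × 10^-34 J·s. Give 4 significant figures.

Power is [E]/[T] = [E]²/ℏ.
1 GeV² → 1/ℏ × (1 GeV in J)² = 2.433 × 10^14 W.
Convert the energy scale: 796 eV² = 7.96 × 10^-16 GeV².
Result: 7.96 × 10^-16 × 2.433 × 10^14 = 0.1936 W.

0.1936 W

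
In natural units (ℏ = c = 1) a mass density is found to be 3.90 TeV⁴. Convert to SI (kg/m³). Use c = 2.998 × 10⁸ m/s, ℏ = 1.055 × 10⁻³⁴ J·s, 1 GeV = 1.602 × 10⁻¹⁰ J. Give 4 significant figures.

Mass density is [E]/(c²[L]³) = [E]⁴/(ℏ³c⁵).
1 GeV⁴ → 1/(ℏ³c⁵) × (1 GeV in J)⁴ = 2.316 × 10²⁰ kg/m³.
Convert the energy scale: 3.90 TeV⁴ = 3.90 × 10¹² GeV⁴.
Result: 3.90 × 10¹² × 2.316 × 10²⁰ = 9.032 × 10³² kg/m³.

9.032 × 10³² kg/m³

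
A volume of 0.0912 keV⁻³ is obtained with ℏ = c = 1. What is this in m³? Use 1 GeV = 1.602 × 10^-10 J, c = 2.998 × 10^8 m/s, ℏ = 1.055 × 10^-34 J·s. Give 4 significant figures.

Volume is [L]³ = [E]⁻³·(ℏc)³.
1 GeV⁻³ → (ℏc)³ × (1 GeV in J)⁻³ = 7.696 × 10^-48 m³.
Convert the energy scale: 0.0912 keV⁻³ = 9.12 × 10^16 GeV⁻³.
Result: 9.12 × 10^16 × 7.696 × 10^-48 = 7.019 × 10^-31 m³.

7.019 × 10^-31 m³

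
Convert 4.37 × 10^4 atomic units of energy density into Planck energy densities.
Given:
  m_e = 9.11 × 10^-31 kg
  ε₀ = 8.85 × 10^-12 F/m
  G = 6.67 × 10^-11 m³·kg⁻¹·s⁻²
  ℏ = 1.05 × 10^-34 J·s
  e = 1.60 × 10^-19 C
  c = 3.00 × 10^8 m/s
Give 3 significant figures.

2.81 × 10^-96

atomic unit of energy density: u_au = E_h/a₀³ = m_e⁴e¹⁰/((4πε₀)⁵ℏ⁸) = 3.01 × 10^13 J/m³
Planck energy density: u_P = c⁷/(ℏG²) = 4.68 × 10^113 J/m³
4.37 × 10^4 × 3.01 × 10^13 / 4.68 × 10^113 = 2.81 × 10^-96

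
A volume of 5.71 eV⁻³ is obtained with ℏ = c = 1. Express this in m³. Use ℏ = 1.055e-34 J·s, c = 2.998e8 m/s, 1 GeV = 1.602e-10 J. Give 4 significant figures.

4.394e-20 m³

Volume is [L]³ = [E]⁻³·(ℏc)³.
1 GeV⁻³ → (ℏc)³ × (1 GeV in J)⁻³ = 7.696e-48 m³.
Convert the energy scale: 5.71 eV⁻³ = 5.71e27 GeV⁻³.
Result: 5.71e27 × 7.696e-48 = 4.394e-20 m³.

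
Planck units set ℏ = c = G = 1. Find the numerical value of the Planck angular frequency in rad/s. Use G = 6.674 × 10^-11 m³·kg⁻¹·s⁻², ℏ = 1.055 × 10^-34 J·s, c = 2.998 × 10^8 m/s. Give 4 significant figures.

Dimensional analysis gives ω_P = √(c⁵/(ℏG)).
  = √(3.440 × 10^86)
  = 1.855 × 10^43 rad/s

1.855 × 10^43 rad/s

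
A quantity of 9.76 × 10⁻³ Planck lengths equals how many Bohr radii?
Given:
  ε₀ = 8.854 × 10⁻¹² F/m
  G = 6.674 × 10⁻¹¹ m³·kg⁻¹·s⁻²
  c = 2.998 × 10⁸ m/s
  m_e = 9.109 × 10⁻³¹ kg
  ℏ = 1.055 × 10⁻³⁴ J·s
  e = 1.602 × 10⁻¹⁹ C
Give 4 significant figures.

Planck length: ℓ_P = √(ℏG/c³) = 1.616 × 10⁻³⁵ m
Bohr radius: a₀ = 4πε₀ℏ²/(m_e e²) = 5.297 × 10⁻¹¹ m
9.76 × 10⁻³ × 1.616 × 10⁻³⁵ / 5.297 × 10⁻¹¹ = 2.978 × 10⁻²⁷

2.978 × 10⁻²⁷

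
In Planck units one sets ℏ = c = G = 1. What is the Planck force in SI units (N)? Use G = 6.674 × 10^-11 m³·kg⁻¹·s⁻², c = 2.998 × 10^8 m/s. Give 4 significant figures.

1.210 × 10^44 N

F_P = c⁴/G
  = 8.078 × 10^33 / 6.674 × 10^-11
  = 1.210 × 10^44 N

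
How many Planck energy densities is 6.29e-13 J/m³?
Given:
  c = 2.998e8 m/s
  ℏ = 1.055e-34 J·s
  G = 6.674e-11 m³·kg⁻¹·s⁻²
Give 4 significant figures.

Planck energy density: u_P = c⁷/(ℏG²) = 4.632e113 J/m³.
6.29e-13 / 4.632e113 = 1.358e-126

1.358e-126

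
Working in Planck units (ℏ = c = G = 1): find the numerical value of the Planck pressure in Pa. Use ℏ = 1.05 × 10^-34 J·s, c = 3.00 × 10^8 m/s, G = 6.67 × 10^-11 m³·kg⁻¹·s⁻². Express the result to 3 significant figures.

4.68 × 10^113 Pa

The unique combination of the constants set to 1 with dimensions of pressure is p_P = c⁷/(ℏG²).
  = 2.19 × 10^59 / 4.67 × 10^-55
  = 4.68 × 10^113 Pa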